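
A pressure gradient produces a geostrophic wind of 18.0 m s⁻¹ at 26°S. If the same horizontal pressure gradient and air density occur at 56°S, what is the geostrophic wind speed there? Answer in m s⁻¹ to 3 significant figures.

9.52 m s⁻¹

With the same pressure gradient and density, V_g ∝ 1/f ∝ 1/sin φ.
V₂ = V₁ · sin φ₁ / sin φ₂ = 18.0 × sin 26° / sin 56°
V₂ = 18.0 × 0.4384/0.8290 = 9.52 m s⁻¹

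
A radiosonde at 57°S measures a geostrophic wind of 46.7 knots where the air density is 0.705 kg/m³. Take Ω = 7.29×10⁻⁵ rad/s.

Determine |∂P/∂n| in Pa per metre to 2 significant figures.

Coriolis parameter at 57°S:
f = 2Ω sin φ = 2 × 7.29×10⁻⁵ × sin 57° = 1.22×10⁻⁴ s⁻¹
Wind speed in SI: 46.7 knots = 24.0 m/s
Geostrophic balance rearranged: |∂P/∂n| = f ρ V_g
|∂P/∂n| = 1.22×10⁻⁴ × 0.705 × 24.0 = 2.07×10⁻³ Pa/m

2.1×10⁻³ Pa/m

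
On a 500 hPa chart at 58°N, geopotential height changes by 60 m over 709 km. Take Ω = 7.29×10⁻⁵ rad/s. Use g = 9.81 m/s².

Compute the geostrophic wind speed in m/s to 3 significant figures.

6.71 m/s

Coriolis parameter at 58°N:
f = 2Ω sin φ = 2 × 7.29×10⁻⁵ × sin 58° = 1.24×10⁻⁴ s⁻¹
Height gradient: |∂Z/∂n| = 60 m / 709000 m = 8.46×10⁻⁵
On a pressure surface, geostrophic balance gives V_g = (g/f)|∂Z/∂n|:
V_g = 9.81 × 8.46×10⁻⁵ / 1.24×10⁻⁴ = 6.71 m/s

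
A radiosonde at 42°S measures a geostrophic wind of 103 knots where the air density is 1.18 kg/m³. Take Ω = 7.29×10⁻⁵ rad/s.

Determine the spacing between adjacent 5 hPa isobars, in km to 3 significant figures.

82.0 km

Coriolis parameter at 42°S:
f = 2Ω sin φ = 2 × 7.29×10⁻⁵ × sin 42° = 9.76×10⁻⁵ s⁻¹
Wind speed in SI: 103 knots = 53.0 m/s
Geostrophic balance rearranged: |∂P/∂n| = f ρ V_g
|∂P/∂n| = 9.76×10⁻⁵ × 1.18 × 53.0 = 6.10×10⁻³ Pa/m
Isobar spacing: Δn = ΔP/|∂P/∂n| = 500 Pa / 6.10×10⁻³ Pa/m = 81968 m ≈ 82.0 km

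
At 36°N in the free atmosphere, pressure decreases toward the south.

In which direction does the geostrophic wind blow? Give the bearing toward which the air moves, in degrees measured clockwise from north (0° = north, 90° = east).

270°

The pressure-gradient force points toward the south (bearing 180°).
Geostrophic balance: in the Northern Hemisphere the Coriolis force deflects motion to the right, so the geostrophic wind blows 90° to the right of the pressure-gradient force (low pressure on the left).
Rotating 180° by 90° clockwise gives 270° — the wind blows toward the west.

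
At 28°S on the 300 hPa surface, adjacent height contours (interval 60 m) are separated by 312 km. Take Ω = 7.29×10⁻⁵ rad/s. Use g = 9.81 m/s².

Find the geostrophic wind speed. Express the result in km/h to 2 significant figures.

Coriolis parameter at 28°S:
f = 2Ω sin φ = 2 × 7.29×10⁻⁵ × sin 28° = 6.84×10⁻⁵ s⁻¹
Height gradient: |∂Z/∂n| = 60 m / 312000 m = 1.92×10⁻⁴
On a pressure surface, geostrophic balance gives V_g = (g/f)|∂Z/∂n|:
V_g = 9.81 × 1.92×10⁻⁴ / 6.84×10⁻⁵ = 27.6 m/s
Converting: 27.6 m/s × 3.6 = 99 km/h

99 km/h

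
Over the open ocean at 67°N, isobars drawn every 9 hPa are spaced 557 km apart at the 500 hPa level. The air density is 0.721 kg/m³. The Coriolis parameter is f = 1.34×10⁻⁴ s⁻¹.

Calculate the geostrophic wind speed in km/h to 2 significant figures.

60 km/h

Pressure gradient: |∂P/∂n| = 900 Pa / 557000 m = 1.62×10⁻³ Pa/m
Geostrophic balance (pressure-gradient force = Coriolis force):
V_g = (1/(fρ)) |∂P/∂n| = 1.62×10⁻³ / (1.34×10⁻⁴ × 0.721) = 16.7 m/s
Converting: 16.7 m/s × 3.6 = 60 km/h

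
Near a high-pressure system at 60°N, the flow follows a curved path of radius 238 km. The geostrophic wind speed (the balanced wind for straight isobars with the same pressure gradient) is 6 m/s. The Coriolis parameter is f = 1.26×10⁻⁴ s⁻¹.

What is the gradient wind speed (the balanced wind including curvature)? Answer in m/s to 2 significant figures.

Around a high, pressure-gradient force acts outward with centrifugal, so Coriolis balances both:
fV = (1/ρ)|∂P/∂n| + V²/R  →  V² − fR·V + fR·V_g = 0
With fR = 1.26×10⁻⁴ × 238×10³ m = 30.0 m/s:
V = [fR − √((fR)² − 4 fR V_g)]/2 = [30.0 − √(30.0² − 4×30.0×6)]/2 = 8.29 m/s
Supergeostrophic (V > V_g = 6 m/s), as expected around a high.

8.3 m/s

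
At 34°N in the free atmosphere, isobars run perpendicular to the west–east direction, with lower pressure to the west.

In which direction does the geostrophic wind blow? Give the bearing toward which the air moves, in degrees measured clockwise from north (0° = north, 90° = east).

The pressure-gradient force points toward the west (bearing 270°).
Geostrophic balance: in the Northern Hemisphere the Coriolis force deflects motion to the right, so the geostrophic wind blows 90° to the right of the pressure-gradient force (low pressure on the left).
Rotating 270° by 90° clockwise gives 000° — the wind blows toward the north.

000°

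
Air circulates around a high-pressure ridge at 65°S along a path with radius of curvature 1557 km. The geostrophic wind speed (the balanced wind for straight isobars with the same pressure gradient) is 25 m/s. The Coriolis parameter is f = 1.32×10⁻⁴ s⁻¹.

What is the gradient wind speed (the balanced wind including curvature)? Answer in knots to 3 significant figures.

Around a high, pressure-gradient force acts outward with centrifugal, so Coriolis balances both:
fV = (1/ρ)|∂P/∂n| + V²/R  →  V² − fR·V + fR·V_g = 0
With fR = 1.32×10⁻⁴ × 1557×10³ m = 206 m/s:
V = [fR − √((fR)² − 4 fR V_g)]/2 = [206 − √(206² − 4×206×25)]/2 = 29.1 m/s
Supergeostrophic (V > V_g = 25 m/s), as expected around a high.
Converting: 29.1 m/s × 1.944 = 56.6 knots

56.6 knots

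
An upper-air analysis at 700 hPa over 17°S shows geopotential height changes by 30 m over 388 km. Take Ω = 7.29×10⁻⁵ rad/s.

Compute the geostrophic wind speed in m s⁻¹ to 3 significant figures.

Coriolis parameter at 17°S:
f = 2Ω sin φ = 2 × 7.29×10⁻⁵ × sin 17° = 4.26×10⁻⁵ s⁻¹
Height gradient: |∂Z/∂n| = 30 m / 388000 m = 7.73×10⁻⁵
On a pressure surface, geostrophic balance gives V_g = (g/f)|∂Z/∂n|:
V_g = 9.81 × 7.73×10⁻⁵ / 4.26×10⁻⁵ = 17.8 m/s

17.8 m s⁻¹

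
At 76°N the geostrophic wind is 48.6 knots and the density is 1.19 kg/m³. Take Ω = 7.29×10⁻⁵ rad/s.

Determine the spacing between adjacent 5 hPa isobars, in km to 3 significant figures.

119 km

Coriolis parameter at 76°N:
f = 2Ω sin φ = 2 × 7.29×10⁻⁵ × sin 76° = 1.41×10⁻⁴ s⁻¹
Wind speed in SI: 48.6 knots = 25.0 m/s
Geostrophic balance rearranged: |∂P/∂n| = f ρ V_g
|∂P/∂n| = 1.41×10⁻⁴ × 1.19 × 25.0 = 4.21×10⁻³ Pa/m
Isobar spacing: Δn = ΔP/|∂P/∂n| = 500 Pa / 4.21×10⁻³ Pa/m = 118792 m ≈ 119 km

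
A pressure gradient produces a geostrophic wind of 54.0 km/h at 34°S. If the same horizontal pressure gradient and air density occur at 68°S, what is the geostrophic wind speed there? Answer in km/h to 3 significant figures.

With the same pressure gradient and density, V_g ∝ 1/f ∝ 1/sin φ.
V₂ = V₁ · sin φ₁ / sin φ₂ = 54.0 × sin 34° / sin 68°
V₂ = 54.0 × 0.5592/0.9272 = 32.6 km/h

32.6 km/h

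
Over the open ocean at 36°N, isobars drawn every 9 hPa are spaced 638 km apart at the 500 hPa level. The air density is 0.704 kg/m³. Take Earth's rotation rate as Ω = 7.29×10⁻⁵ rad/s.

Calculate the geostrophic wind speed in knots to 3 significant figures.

45.5 knots

Coriolis parameter at 36°N:
f = 2Ω sin φ = 2 × 7.29×10⁻⁵ × sin 36° = 8.57×10⁻⁵ s⁻¹
Pressure gradient: |∂P/∂n| = 900 Pa / 638000 m = 1.41×10⁻³ Pa/m
Geostrophic balance (pressure-gradient force = Coriolis force):
V_g = (1/(fρ)) |∂P/∂n| = 1.41×10⁻³ / (8.57×10⁻⁵ × 0.704) = 23.4 m/s
Converting: 23.4 m/s × 1.944 = 45.5 knots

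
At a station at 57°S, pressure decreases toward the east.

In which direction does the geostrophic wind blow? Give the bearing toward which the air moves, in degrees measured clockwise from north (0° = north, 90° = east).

000°

The pressure-gradient force points toward the east (bearing 090°).
Geostrophic balance: in the Southern Hemisphere the Coriolis force deflects motion to the left, so the geostrophic wind blows 90° to the left of the pressure-gradient force (low pressure on the right).
Rotating 090° by 90° counterclockwise gives 000° — the wind blows toward the north.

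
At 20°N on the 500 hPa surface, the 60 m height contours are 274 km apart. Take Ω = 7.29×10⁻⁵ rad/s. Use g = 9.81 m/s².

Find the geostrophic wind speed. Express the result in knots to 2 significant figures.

84 knots

Coriolis parameter at 20°N:
f = 2Ω sin φ = 2 × 7.29×10⁻⁵ × sin 20° = 4.99×10⁻⁵ s⁻¹
Height gradient: |∂Z/∂n| = 60 m / 274000 m = 2.19×10⁻⁴
On a pressure surface, geostrophic balance gives V_g = (g/f)|∂Z/∂n|:
V_g = 9.81 × 2.19×10⁻⁴ / 4.99×10⁻⁵ = 43.1 m/s
Converting: 43.1 m/s × 1.944 = 84 knots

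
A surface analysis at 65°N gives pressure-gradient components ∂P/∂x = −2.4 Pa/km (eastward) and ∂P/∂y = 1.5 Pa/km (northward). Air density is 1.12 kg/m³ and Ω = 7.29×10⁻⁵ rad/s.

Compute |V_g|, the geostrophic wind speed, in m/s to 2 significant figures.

19 m/s

Coriolis parameter at 65°N:
f = 2Ω sin φ = 2 × 7.29×10⁻⁵ × sin 65° = 1.32×10⁻⁴ s⁻¹
Component geostrophic relations (x east, y north):
u_g = −(1/(fρ)) ∂P/∂y,  v_g = (1/(fρ)) ∂P/∂x
u_g = −(1.5×10⁻³)/(1.32×10⁻⁴ × 1.12) = −10.1 m/s;  v_g = (−2.4×10⁻³)/(1.32×10⁻⁴ × 1.12) = −16.2 m/s
|V_g| = √(u_g² + v_g²) = 19.1 m/s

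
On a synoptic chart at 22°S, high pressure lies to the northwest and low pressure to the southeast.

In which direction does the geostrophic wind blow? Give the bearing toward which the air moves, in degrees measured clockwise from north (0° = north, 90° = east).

045°

The pressure-gradient force points toward the southeast (bearing 135°).
Geostrophic balance: in the Southern Hemisphere the Coriolis force deflects motion to the left, so the geostrophic wind blows 90° to the left of the pressure-gradient force (low pressure on the right).
Rotating 135° by 90° counterclockwise gives 045° — the wind blows toward the northeast.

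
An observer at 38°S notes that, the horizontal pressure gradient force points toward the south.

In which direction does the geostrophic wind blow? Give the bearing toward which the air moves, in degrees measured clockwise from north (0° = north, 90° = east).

The pressure-gradient force points toward the south (bearing 180°).
Geostrophic balance: in the Southern Hemisphere the Coriolis force deflects motion to the left, so the geostrophic wind blows 90° to the left of the pressure-gradient force (low pressure on the right).
Rotating 180° by 90° counterclockwise gives 090° — the wind blows toward the east.

090°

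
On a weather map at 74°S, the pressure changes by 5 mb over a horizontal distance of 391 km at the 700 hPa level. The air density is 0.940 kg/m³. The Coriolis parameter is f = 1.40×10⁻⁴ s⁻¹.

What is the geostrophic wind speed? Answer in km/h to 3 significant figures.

Pressure gradient: |∂P/∂n| = 500 Pa / 391000 m = 1.28×10⁻³ Pa/m
Geostrophic balance (pressure-gradient force = Coriolis force):
V_g = (1/(fρ)) |∂P/∂n| = 1.28×10⁻³ / (1.40×10⁻⁴ × 0.940) = 9.72 m/s
Converting: 9.72 m/s × 3.6 = 35.0 km/h

35.0 km/h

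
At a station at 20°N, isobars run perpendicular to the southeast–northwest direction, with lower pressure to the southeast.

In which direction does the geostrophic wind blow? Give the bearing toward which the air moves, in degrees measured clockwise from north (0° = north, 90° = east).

225°

The pressure-gradient force points toward the southeast (bearing 135°).
Geostrophic balance: in the Northern Hemisphere the Coriolis force deflects motion to the right, so the geostrophic wind blows 90° to the right of the pressure-gradient force (low pressure on the left).
Rotating 135° by 90° clockwise gives 225° — the wind blows toward the southwest.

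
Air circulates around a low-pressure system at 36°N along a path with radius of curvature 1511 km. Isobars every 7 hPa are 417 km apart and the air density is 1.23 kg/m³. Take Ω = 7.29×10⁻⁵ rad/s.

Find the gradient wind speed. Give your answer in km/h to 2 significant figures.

Coriolis parameter at 36°N:
f = 2Ω sin φ = 2 × 7.29×10⁻⁵ × sin 36° = 8.57×10⁻⁵ s⁻¹
Pressure gradient: |∂P/∂n| = 700 Pa / 417000 m = 1.68×10⁻³ Pa/m
Geostrophic speed: V_g = |∂P/∂n|/(fρ) = 1.68×10⁻³/(8.57×10⁻⁵ × 1.23) = 15.9 m/s
Around a low, centrifugal force acts outward with Coriolis, so pressure-gradient force balances both:
(1/ρ)|∂P/∂n| = fV + V²/R  →  V² + fR·V − fR·V_g = 0
With fR = 8.57×10⁻⁵ × 1511×10³ m = 129 m/s:
V = [−fR + √((fR)² + 4 fR V_g)]/2 = [−129 + √(129² + 4×129×15.9)]/2 = 14.3 m/s
Subgeostrophic (V < V_g = 15.9 m/s), as expected around a low.
Converting: 14.3 m/s × 3.6 = 52 km/h

52 km/h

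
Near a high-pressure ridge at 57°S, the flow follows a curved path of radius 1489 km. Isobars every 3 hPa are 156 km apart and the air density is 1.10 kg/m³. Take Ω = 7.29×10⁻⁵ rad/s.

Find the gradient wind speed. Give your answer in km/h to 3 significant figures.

Coriolis parameter at 57°S:
f = 2Ω sin φ = 2 × 7.29×10⁻⁵ × sin 57° = 1.22×10⁻⁴ s⁻¹
Pressure gradient: |∂P/∂n| = 300 Pa / 156000 m = 1.92×10⁻³ Pa/m
Geostrophic speed: V_g = |∂P/∂n|/(fρ) = 1.92×10⁻³/(1.22×10⁻⁴ × 1.10) = 14.3 m/s
Around a high, pressure-gradient force acts outward with centrifugal, so Coriolis balances both:
fV = (1/ρ)|∂P/∂n| + V²/R  →  V² − fR·V + fR·V_g = 0
With fR = 1.22×10⁻⁴ × 1489×10³ m = 182 m/s:
V = [fR − √((fR)² − 4 fR V_g)]/2 = [182 − √(182² − 4×182×14.3)]/2 = 15.6 m/s
Supergeostrophic (V > V_g = 14.3 m/s), as expected around a high.
Converting: 15.6 m/s × 3.6 = 56.3 km/h

56.3 km/h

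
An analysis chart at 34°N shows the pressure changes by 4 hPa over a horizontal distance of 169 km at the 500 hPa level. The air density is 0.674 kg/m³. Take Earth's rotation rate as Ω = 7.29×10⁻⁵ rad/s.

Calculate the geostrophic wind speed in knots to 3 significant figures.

83.7 knots

Coriolis parameter at 34°N:
f = 2Ω sin φ = 2 × 7.29×10⁻⁵ × sin 34° = 8.15×10⁻⁵ s⁻¹
Pressure gradient: |∂P/∂n| = 400 Pa / 169000 m = 2.37×10⁻³ Pa/m
Geostrophic balance (pressure-gradient force = Coriolis force):
V_g = (1/(fρ)) |∂P/∂n| = 2.37×10⁻³ / (8.15×10⁻⁵ × 0.674) = 43.1 m/s
Converting: 43.1 m/s × 1.944 = 83.7 knots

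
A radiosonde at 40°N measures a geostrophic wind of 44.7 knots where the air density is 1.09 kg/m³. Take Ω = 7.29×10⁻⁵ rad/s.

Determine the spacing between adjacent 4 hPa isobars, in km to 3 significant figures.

170 km

Coriolis parameter at 40°N:
f = 2Ω sin φ = 2 × 7.29×10⁻⁵ × sin 40° = 9.37×10⁻⁵ s⁻¹
Wind speed in SI: 44.7 knots = 23.0 m/s
Geostrophic balance rearranged: |∂P/∂n| = f ρ V_g
|∂P/∂n| = 9.37×10⁻⁵ × 1.09 × 23.0 = 2.35×10⁻³ Pa/m
Isobar spacing: Δn = ΔP/|∂P/∂n| = 400 Pa / 2.35×10⁻³ Pa/m = 170280 m ≈ 170 km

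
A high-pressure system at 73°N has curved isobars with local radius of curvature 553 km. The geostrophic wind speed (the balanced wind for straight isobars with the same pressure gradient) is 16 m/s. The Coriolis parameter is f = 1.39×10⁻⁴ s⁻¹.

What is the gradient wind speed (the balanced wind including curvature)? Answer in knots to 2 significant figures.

Around a high, pressure-gradient force acts outward with centrifugal, so Coriolis balances both:
fV = (1/ρ)|∂P/∂n| + V²/R  →  V² − fR·V + fR·V_g = 0
With fR = 1.39×10⁻⁴ × 553×10³ m = 76.9 m/s:
V = [fR − √((fR)² − 4 fR V_g)]/2 = [76.9 − √(76.9² − 4×76.9×16)]/2 = 22.7 m/s
Supergeostrophic (V > V_g = 16 m/s), as expected around a high.
Converting: 22.7 m/s × 1.944 = 44 knots

44 knots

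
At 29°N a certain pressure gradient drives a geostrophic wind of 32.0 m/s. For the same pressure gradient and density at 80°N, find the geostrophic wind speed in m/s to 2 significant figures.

16 m/s

With the same pressure gradient and density, V_g ∝ 1/f ∝ 1/sin φ.
V₂ = V₁ · sin φ₁ / sin φ₂ = 32.0 × sin 29° / sin 80°
V₂ = 32.0 × 0.4848/0.9848 = 16 m/s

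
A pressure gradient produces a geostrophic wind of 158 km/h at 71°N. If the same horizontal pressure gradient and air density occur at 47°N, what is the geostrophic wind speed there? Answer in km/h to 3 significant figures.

With the same pressure gradient and density, V_g ∝ 1/f ∝ 1/sin φ.
V₂ = V₁ · sin φ₁ / sin φ₂ = 158 × sin 71° / sin 47°
V₂ = 158 × 0.9455/0.7314 = 204 km/h

204 km/h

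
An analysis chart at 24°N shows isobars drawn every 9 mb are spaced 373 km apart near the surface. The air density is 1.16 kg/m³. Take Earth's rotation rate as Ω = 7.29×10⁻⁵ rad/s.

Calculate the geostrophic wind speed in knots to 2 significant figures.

Coriolis parameter at 24°N:
f = 2Ω sin φ = 2 × 7.29×10⁻⁵ × sin 24° = 5.93×10⁻⁵ s⁻¹
Pressure gradient: |∂P/∂n| = 900 Pa / 373000 m = 2.41×10⁻³ Pa/m
Geostrophic balance (pressure-gradient force = Coriolis force):
V_g = (1/(fρ)) |∂P/∂n| = 2.41×10⁻³ / (5.93×10⁻⁵ × 1.16) = 35.1 m/s
Converting: 35.1 m/s × 1.944 = 68 knots

68 knots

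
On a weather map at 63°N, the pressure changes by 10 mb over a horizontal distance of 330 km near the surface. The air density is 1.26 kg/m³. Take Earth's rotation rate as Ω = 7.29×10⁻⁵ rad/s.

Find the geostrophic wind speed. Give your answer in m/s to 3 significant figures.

18.5 m/s

Coriolis parameter at 63°N:
f = 2Ω sin φ = 2 × 7.29×10⁻⁵ × sin 63° = 1.30×10⁻⁴ s⁻¹
Pressure gradient: |∂P/∂n| = 1000 Pa / 330000 m = 3.03×10⁻³ Pa/m
Geostrophic balance (pressure-gradient force = Coriolis force):
V_g = (1/(fρ)) |∂P/∂n| = 3.03×10⁻³ / (1.30×10⁻⁴ × 1.26) = 18.5 m/s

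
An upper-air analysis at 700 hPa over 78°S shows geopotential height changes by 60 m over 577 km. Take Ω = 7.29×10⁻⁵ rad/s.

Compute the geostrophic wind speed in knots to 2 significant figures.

14 knots

Coriolis parameter at 78°S:
f = 2Ω sin φ = 2 × 7.29×10⁻⁵ × sin 78° = 1.43×10⁻⁴ s⁻¹
Height gradient: |∂Z/∂n| = 60 m / 577000 m = 1.04×10⁻⁴
On a pressure surface, geostrophic balance gives V_g = (g/f)|∂Z/∂n|:
V_g = 9.81 × 1.04×10⁻⁴ / 1.43×10⁻⁴ = 7.15 m/s
Converting: 7.15 m/s × 1.944 = 14 knots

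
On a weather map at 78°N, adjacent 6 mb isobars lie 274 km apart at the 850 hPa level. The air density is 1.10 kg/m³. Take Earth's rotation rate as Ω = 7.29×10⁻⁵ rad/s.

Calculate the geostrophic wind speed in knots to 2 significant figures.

Coriolis parameter at 78°N:
f = 2Ω sin φ = 2 × 7.29×10⁻⁵ × sin 78° = 1.43×10⁻⁴ s⁻¹
Pressure gradient: |∂P/∂n| = 600 Pa / 274000 m = 2.19×10⁻³ Pa/m
Geostrophic balance (pressure-gradient force = Coriolis force):
V_g = (1/(fρ)) |∂P/∂n| = 2.19×10⁻³ / (1.43×10⁻⁴ × 1.10) = 14.0 m/s
Converting: 14.0 m/s × 1.944 = 27 knots

27 knots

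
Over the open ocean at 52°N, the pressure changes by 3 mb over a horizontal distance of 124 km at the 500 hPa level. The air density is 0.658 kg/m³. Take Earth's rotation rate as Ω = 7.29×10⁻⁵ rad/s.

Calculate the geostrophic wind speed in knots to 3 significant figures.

Coriolis parameter at 52°N:
f = 2Ω sin φ = 2 × 7.29×10⁻⁵ × sin 52° = 1.15×10⁻⁴ s⁻¹
Pressure gradient: |∂P/∂n| = 300 Pa / 124000 m = 2.42×10⁻³ Pa/m
Geostrophic balance (pressure-gradient force = Coriolis force):
V_g = (1/(fρ)) |∂P/∂n| = 2.42×10⁻³ / (1.15×10⁻⁴ × 0.658) = 32.0 m/s
Converting: 32.0 m/s × 1.944 = 62.2 knots

62.2 knots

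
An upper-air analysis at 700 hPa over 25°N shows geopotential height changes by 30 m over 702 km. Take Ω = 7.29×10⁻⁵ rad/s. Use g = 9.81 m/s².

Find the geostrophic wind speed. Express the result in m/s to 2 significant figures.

Coriolis parameter at 25°N:
f = 2Ω sin φ = 2 × 7.29×10⁻⁵ × sin 25° = 6.16×10⁻⁵ s⁻¹
Height gradient: |∂Z/∂n| = 30 m / 702000 m = 4.27×10⁻⁵
On a pressure surface, geostrophic balance gives V_g = (g/f)|∂Z/∂n|:
V_g = 9.81 × 4.27×10⁻⁵ / 6.16×10⁻⁵ = 6.80 m/s

6.8 m/s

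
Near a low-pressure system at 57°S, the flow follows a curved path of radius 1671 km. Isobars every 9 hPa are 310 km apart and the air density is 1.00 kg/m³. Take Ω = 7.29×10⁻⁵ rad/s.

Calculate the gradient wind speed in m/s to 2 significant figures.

21 m/s

Coriolis parameter at 57°S:
f = 2Ω sin φ = 2 × 7.29×10⁻⁵ × sin 57° = 1.22×10⁻⁴ s⁻¹
Pressure gradient: |∂P/∂n| = 900 Pa / 310000 m = 2.90×10⁻³ Pa/m
Geostrophic speed: V_g = |∂P/∂n|/(fρ) = 2.90×10⁻³/(1.22×10⁻⁴ × 1.00) = 23.7 m/s
Around a low, centrifugal force acts outward with Coriolis, so pressure-gradient force balances both:
(1/ρ)|∂P/∂n| = fV + V²/R  →  V² + fR·V − fR·V_g = 0
With fR = 1.22×10⁻⁴ × 1671×10³ m = 204 m/s:
V = [−fR + √((fR)² + 4 fR V_g)]/2 = [−204 + √(204² + 4×204×23.7)]/2 = 21.5 m/s
Subgeostrophic (V < V_g = 23.7 m/s), as expected around a low.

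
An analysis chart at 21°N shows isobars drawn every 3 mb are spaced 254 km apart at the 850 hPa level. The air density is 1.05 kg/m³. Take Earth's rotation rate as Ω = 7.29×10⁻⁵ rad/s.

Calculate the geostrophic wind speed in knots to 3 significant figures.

41.8 knots

Coriolis parameter at 21°N:
f = 2Ω sin φ = 2 × 7.29×10⁻⁵ × sin 21° = 5.23×10⁻⁵ s⁻¹
Pressure gradient: |∂P/∂n| = 300 Pa / 254000 m = 1.18×10⁻³ Pa/m
Geostrophic balance (pressure-gradient force = Coriolis force):
V_g = (1/(fρ)) |∂P/∂n| = 1.18×10⁻³ / (5.23×10⁻⁵ × 1.05) = 21.5 m/s
Converting: 21.5 m/s × 1.944 = 41.8 knots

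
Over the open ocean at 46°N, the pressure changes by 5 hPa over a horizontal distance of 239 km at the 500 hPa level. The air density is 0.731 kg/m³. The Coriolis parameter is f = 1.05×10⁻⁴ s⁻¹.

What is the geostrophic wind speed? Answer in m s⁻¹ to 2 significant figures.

27 m s⁻¹

Pressure gradient: |∂P/∂n| = 500 Pa / 239000 m = 2.09×10⁻³ Pa/m
Geostrophic balance (pressure-gradient force = Coriolis force):
V_g = (1/(fρ)) |∂P/∂n| = 2.09×10⁻³ / (1.05×10⁻⁴ × 0.731) = 27.3 m/s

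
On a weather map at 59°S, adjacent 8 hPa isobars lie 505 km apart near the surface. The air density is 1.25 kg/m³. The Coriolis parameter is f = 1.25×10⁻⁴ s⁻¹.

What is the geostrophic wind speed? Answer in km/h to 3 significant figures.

36.5 km/h

Pressure gradient: |∂P/∂n| = 800 Pa / 505000 m = 1.58×10⁻³ Pa/m
Geostrophic balance (pressure-gradient force = Coriolis force):
V_g = (1/(fρ)) |∂P/∂n| = 1.58×10⁻³ / (1.25×10⁻⁴ × 1.25) = 10.1 m/s
Converting: 10.1 m/s × 3.6 = 36.5 km/h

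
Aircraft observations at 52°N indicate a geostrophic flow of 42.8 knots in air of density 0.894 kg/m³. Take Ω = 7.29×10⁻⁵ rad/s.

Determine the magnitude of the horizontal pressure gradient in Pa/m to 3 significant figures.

2.26×10⁻³ Pa/m

Coriolis parameter at 52°N:
f = 2Ω sin φ = 2 × 7.29×10⁻⁵ × sin 52° = 1.15×10⁻⁴ s⁻¹
Wind speed in SI: 42.8 knots = 22.0 m/s
Geostrophic balance rearranged: |∂P/∂n| = f ρ V_g
|∂P/∂n| = 1.15×10⁻⁴ × 0.894 × 22.0 = 2.26×10⁻³ Pa/m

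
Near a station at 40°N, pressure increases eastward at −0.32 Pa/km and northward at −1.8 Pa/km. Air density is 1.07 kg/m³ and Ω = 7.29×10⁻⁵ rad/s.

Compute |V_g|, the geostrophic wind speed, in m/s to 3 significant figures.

18.2 m/s

Coriolis parameter at 40°N:
f = 2Ω sin φ = 2 × 7.29×10⁻⁵ × sin 40° = 9.37×10⁻⁵ s⁻¹
Component geostrophic relations (x east, y north):
u_g = −(1/(fρ)) ∂P/∂y,  v_g = (1/(fρ)) ∂P/∂x
u_g = −(−1.8×10⁻³)/(9.37×10⁻⁵ × 1.07) = 17.9 m/s;  v_g = (−0.32×10⁻³)/(9.37×10⁻⁵ × 1.07) = −3.19 m/s
|V_g| = √(u_g² + v_g²) = 18.2 m/s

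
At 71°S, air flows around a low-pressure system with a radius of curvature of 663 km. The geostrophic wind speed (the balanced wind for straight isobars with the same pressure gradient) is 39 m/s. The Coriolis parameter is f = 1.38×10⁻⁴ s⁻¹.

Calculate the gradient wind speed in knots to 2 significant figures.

57 knots

Around a low, centrifugal force acts outward with Coriolis, so pressure-gradient force balances both:
(1/ρ)|∂P/∂n| = fV + V²/R  →  V² + fR·V − fR·V_g = 0
With fR = 1.38×10⁻⁴ × 663×10³ m = 91.5 m/s:
V = [−fR + √((fR)² + 4 fR V_g)]/2 = [−91.5 + √(91.5² + 4×91.5×39)]/2 = 29.5 m/s
Subgeostrophic (V < V_g = 39 m/s), as expected around a low.
Converting: 29.5 m/s × 1.944 = 57 knots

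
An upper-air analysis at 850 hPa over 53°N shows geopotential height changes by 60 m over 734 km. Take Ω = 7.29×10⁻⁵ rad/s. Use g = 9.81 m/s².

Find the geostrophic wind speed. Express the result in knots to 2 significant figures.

13 knots

Coriolis parameter at 53°N:
f = 2Ω sin φ = 2 × 7.29×10⁻⁵ × sin 53° = 1.16×10⁻⁴ s⁻¹
Height gradient: |∂Z/∂n| = 60 m / 734000 m = 8.17×10⁻⁵
On a pressure surface, geostrophic balance gives V_g = (g/f)|∂Z/∂n|:
V_g = 9.81 × 8.17×10⁻⁵ / 1.16×10⁻⁴ = 6.89 m/s
Converting: 6.89 m/s × 1.944 = 13 knots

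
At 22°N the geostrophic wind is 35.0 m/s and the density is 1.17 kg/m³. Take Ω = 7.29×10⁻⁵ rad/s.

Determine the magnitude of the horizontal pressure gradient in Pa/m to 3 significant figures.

Coriolis parameter at 22°N:
f = 2Ω sin φ = 2 × 7.29×10⁻⁵ × sin 22° = 5.46×10⁻⁵ s⁻¹
Geostrophic balance rearranged: |∂P/∂n| = f ρ V_g
|∂P/∂n| = 5.46×10⁻⁵ × 1.17 × 35.0 = 2.24×10⁻³ Pa/m

2.24×10⁻³ Pa/m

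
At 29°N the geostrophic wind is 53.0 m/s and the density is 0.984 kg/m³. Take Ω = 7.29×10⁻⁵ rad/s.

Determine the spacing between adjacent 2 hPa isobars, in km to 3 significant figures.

54.3 km

Coriolis parameter at 29°N:
f = 2Ω sin φ = 2 × 7.29×10⁻⁵ × sin 29° = 7.07×10⁻⁵ s⁻¹
Geostrophic balance rearranged: |∂P/∂n| = f ρ V_g
|∂P/∂n| = 7.07×10⁻⁵ × 0.984 × 53.0 = 3.69×10⁻³ Pa/m
Isobar spacing: Δn = ΔP/|∂P/∂n| = 200 Pa / 3.69×10⁻³ Pa/m = 54254 m ≈ 54.3 km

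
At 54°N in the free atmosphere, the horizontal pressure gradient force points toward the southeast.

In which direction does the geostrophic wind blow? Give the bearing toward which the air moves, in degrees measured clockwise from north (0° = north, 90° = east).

The pressure-gradient force points toward the southeast (bearing 135°).
Geostrophic balance: in the Northern Hemisphere the Coriolis force deflects motion to the right, so the geostrophic wind blows 90° to the right of the pressure-gradient force (low pressure on the left).
Rotating 135° by 90° clockwise gives 225° — the wind blows toward the southwest.

225°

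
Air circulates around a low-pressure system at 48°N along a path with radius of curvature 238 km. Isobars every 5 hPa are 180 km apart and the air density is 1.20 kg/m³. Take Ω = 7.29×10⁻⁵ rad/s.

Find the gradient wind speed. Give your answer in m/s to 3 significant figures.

Coriolis parameter at 48°N:
f = 2Ω sin φ = 2 × 7.29×10⁻⁵ × sin 48° = 1.08×10⁻⁴ s⁻¹
Pressure gradient: |∂P/∂n| = 500 Pa / 180000 m = 2.78×10⁻³ Pa/m
Geostrophic speed: V_g = |∂P/∂n|/(fρ) = 2.78×10⁻³/(1.08×10⁻⁴ × 1.20) = 21.4 m/s
Around a low, centrifugal force acts outward with Coriolis, so pressure-gradient force balances both:
(1/ρ)|∂P/∂n| = fV + V²/R  →  V² + fR·V − fR·V_g = 0
With fR = 1.08×10⁻⁴ × 238×10³ m = 25.8 m/s:
V = [−fR + √((fR)² + 4 fR V_g)]/2 = [−25.8 + √(25.8² + 4×25.8×21.4)]/2 = 13.9 m/s
Subgeostrophic (V < V_g = 21.4 m/s), as expected around a low.

13.9 m/s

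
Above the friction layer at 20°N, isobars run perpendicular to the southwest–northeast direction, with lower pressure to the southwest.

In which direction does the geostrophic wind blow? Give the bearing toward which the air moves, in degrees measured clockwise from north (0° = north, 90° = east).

315°

The pressure-gradient force points toward the southwest (bearing 225°).
Geostrophic balance: in the Northern Hemisphere the Coriolis force deflects motion to the right, so the geostrophic wind blows 90° to the right of the pressure-gradient force (low pressure on the left).
Rotating 225° by 90° clockwise gives 315° — the wind blows toward the northwest.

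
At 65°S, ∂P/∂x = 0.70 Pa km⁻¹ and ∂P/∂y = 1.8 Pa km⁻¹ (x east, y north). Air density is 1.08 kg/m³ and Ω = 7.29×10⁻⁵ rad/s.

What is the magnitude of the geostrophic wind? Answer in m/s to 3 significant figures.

13.5 m/s

Coriolis parameter at 65°S:
f = 2Ω sin φ = 2 × 7.29×10⁻⁵ × sin 65° = 1.32×10⁻⁴ s⁻¹
In the Southern Hemisphere f is negative: f = −1.32×10⁻⁴ s⁻¹.
Component geostrophic relations (x east, y north):
u_g = −(1/(fρ)) ∂P/∂y,  v_g = (1/(fρ)) ∂P/∂x
u_g = −(1.8×10⁻³)/(−1.32×10⁻⁴ × 1.08) = 12.6 m/s;  v_g = (0.70×10⁻³)/(−1.32×10⁻⁴ × 1.08) = −4.91 m/s
|V_g| = √(u_g² + v_g²) = 13.5 m/s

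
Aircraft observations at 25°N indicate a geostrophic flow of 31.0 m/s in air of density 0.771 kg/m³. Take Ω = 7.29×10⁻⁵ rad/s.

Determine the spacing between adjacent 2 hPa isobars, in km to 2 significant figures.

140 km

Coriolis parameter at 25°N:
f = 2Ω sin φ = 2 × 7.29×10⁻⁵ × sin 25° = 6.16×10⁻⁵ s⁻¹
Geostrophic balance rearranged: |∂P/∂n| = f ρ V_g
|∂P/∂n| = 6.16×10⁻⁵ × 0.771 × 31.0 = 1.47×10⁻³ Pa/m
Isobar spacing: Δn = ΔP/|∂P/∂n| = 200 Pa / 1.47×10⁻³ Pa/m = 135803 m ≈ 140 km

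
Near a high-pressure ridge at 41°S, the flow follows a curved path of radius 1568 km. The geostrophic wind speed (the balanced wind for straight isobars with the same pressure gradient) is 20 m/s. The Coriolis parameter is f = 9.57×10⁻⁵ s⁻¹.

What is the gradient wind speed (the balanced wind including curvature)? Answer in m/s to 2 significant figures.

24 m/s

Around a high, pressure-gradient force acts outward with centrifugal, so Coriolis balances both:
fV = (1/ρ)|∂P/∂n| + V²/R  →  V² − fR·V + fR·V_g = 0
With fR = 9.57×10⁻⁵ × 1568×10³ m = 150 m/s:
V = [fR − √((fR)² − 4 fR V_g)]/2 = [150 − √(150² − 4×150×20)]/2 = 23.8 m/s
Supergeostrophic (V > V_g = 20 m/s), as expected around a high.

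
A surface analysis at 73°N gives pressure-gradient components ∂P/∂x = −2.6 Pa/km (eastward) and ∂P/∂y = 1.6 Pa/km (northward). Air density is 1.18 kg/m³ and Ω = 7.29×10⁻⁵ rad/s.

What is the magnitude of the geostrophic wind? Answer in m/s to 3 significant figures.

18.6 m/s

Coriolis parameter at 73°N:
f = 2Ω sin φ = 2 × 7.29×10⁻⁵ × sin 73° = 1.39×10⁻⁴ s⁻¹
Component geostrophic relations (x east, y north):
u_g = −(1/(fρ)) ∂P/∂y,  v_g = (1/(fρ)) ∂P/∂x
u_g = −(1.6×10⁻³)/(1.39×10⁻⁴ × 1.18) = −9.72 m/s;  v_g = (−2.6×10⁻³)/(1.39×10⁻⁴ × 1.18) = −15.8 m/s
|V_g| = √(u_g² + v_g²) = 18.6 m/s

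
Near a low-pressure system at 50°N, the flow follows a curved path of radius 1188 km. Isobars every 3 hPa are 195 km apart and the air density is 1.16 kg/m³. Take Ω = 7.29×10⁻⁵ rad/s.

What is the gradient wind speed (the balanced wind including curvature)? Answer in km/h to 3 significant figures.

39.5 km/h

Coriolis parameter at 50°N:
f = 2Ω sin φ = 2 × 7.29×10⁻⁵ × sin 50° = 1.12×10⁻⁴ s⁻¹
Pressure gradient: |∂P/∂n| = 300 Pa / 195000 m = 1.54×10⁻³ Pa/m
Geostrophic speed: V_g = |∂P/∂n|/(fρ) = 1.54×10⁻³/(1.12×10⁻⁴ × 1.16) = 11.9 m/s
Around a low, centrifugal force acts outward with Coriolis, so pressure-gradient force balances both:
(1/ρ)|∂P/∂n| = fV + V²/R  →  V² + fR·V − fR·V_g = 0
With fR = 1.12×10⁻⁴ × 1188×10³ m = 133 m/s:
V = [−fR + √((fR)² + 4 fR V_g)]/2 = [−133 + √(133² + 4×133×11.9)]/2 = 11 m/s
Subgeostrophic (V < V_g = 11.9 m/s), as expected around a low.
Converting: 11 m/s × 3.6 = 39.5 km/h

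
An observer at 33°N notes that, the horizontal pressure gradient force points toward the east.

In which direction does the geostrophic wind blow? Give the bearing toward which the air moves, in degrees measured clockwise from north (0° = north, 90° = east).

The pressure-gradient force points toward the east (bearing 090°).
Geostrophic balance: in the Northern Hemisphere the Coriolis force deflects motion to the right, so the geostrophic wind blows 90° to the right of the pressure-gradient force (low pressure on the left).
Rotating 090° by 90° clockwise gives 180° — the wind blows toward the south.

180°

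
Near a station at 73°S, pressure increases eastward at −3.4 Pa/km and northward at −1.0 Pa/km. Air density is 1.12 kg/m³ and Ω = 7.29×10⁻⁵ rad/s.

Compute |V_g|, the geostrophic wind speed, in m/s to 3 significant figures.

Coriolis parameter at 73°S:
f = 2Ω sin φ = 2 × 7.29×10⁻⁵ × sin 73° = 1.39×10⁻⁴ s⁻¹
In the Southern Hemisphere f is negative: f = −1.39×10⁻⁴ s⁻¹.
Component geostrophic relations (x east, y north):
u_g = −(1/(fρ)) ∂P/∂y,  v_g = (1/(fρ)) ∂P/∂x
u_g = −(−1.0×10⁻³)/(−1.39×10⁻⁴ × 1.12) = −6.40 m/s;  v_g = (−3.4×10⁻³)/(−1.39×10⁻⁴ × 1.12) = 21.8 m/s
|V_g| = √(u_g² + v_g²) = 22.7 m/s

22.7 m/s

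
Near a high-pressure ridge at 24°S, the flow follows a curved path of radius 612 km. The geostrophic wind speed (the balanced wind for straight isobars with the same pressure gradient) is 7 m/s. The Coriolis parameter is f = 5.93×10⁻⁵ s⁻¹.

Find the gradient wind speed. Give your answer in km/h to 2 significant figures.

34 km/h

Around a high, pressure-gradient force acts outward with centrifugal, so Coriolis balances both:
fV = (1/ρ)|∂P/∂n| + V²/R  →  V² − fR·V + fR·V_g = 0
With fR = 5.93×10⁻⁵ × 612×10³ m = 36.3 m/s:
V = [fR − √((fR)² − 4 fR V_g)]/2 = [36.3 − √(36.3² − 4×36.3×7)]/2 = 9.47 m/s
Supergeostrophic (V > V_g = 7 m/s), as expected around a high.
Converting: 9.47 m/s × 3.6 = 34 km/h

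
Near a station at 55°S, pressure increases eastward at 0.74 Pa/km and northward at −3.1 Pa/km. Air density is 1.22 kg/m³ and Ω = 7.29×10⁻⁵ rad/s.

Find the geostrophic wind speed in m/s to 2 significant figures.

22 m/s

Coriolis parameter at 55°S:
f = 2Ω sin φ = 2 × 7.29×10⁻⁵ × sin 55° = 1.19×10⁻⁴ s⁻¹
In the Southern Hemisphere f is negative: f = −1.19×10⁻⁴ s⁻¹.
Component geostrophic relations (x east, y north):
u_g = −(1/(fρ)) ∂P/∂y,  v_g = (1/(fρ)) ∂P/∂x
u_g = −(−3.1×10⁻³)/(−1.19×10⁻⁴ × 1.22) = −21.3 m/s;  v_g = (0.74×10⁻³)/(−1.19×10⁻⁴ × 1.22) = −5.08 m/s
|V_g| = √(u_g² + v_g²) = 21.9 m/s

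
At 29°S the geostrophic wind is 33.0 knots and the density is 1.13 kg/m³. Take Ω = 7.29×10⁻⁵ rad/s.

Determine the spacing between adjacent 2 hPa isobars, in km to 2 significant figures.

Coriolis parameter at 29°S:
f = 2Ω sin φ = 2 × 7.29×10⁻⁵ × sin 29° = 7.07×10⁻⁵ s⁻¹
Wind speed in SI: 33.0 knots = 17.0 m/s
Geostrophic balance rearranged: |∂P/∂n| = f ρ V_g
|∂P/∂n| = 7.07×10⁻⁵ × 1.13 × 17.0 = 1.36×10⁻³ Pa/m
Isobar spacing: Δn = ΔP/|∂P/∂n| = 200 Pa / 1.36×10⁻³ Pa/m = 147493 m ≈ 150 km

150 km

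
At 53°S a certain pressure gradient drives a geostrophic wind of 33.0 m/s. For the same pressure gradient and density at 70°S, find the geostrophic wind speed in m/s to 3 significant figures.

28.0 m/s

With the same pressure gradient and density, V_g ∝ 1/f ∝ 1/sin φ.
V₂ = V₁ · sin φ₁ / sin φ₂ = 33.0 × sin 53° / sin 70°
V₂ = 33.0 × 0.7986/0.9397 = 28.0 m/s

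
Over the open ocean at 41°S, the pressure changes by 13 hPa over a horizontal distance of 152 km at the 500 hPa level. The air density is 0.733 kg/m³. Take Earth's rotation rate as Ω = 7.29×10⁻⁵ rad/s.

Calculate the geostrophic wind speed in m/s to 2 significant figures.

Coriolis parameter at 41°S:
f = 2Ω sin φ = 2 × 7.29×10⁻⁵ × sin 41° = 9.57×10⁻⁵ s⁻¹
Pressure gradient: |∂P/∂n| = 1300 Pa / 152000 m = 8.55×10⁻³ Pa/m
Geostrophic balance (pressure-gradient force = Coriolis force):
V_g = (1/(fρ)) |∂P/∂n| = 8.55×10⁻³ / (9.57×10⁻⁵ × 0.733) = 122 m/s

120 m/s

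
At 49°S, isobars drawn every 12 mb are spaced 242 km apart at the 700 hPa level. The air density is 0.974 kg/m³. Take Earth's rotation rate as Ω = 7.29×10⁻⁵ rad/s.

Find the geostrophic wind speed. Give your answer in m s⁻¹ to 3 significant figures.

Coriolis parameter at 49°S:
f = 2Ω sin φ = 2 × 7.29×10⁻⁵ × sin 49° = 1.10×10⁻⁴ s⁻¹
Pressure gradient: |∂P/∂n| = 1200 Pa / 242000 m = 4.96×10⁻³ Pa/m
Geostrophic balance (pressure-gradient force = Coriolis force):
V_g = (1/(fρ)) |∂P/∂n| = 4.96×10⁻³ / (1.10×10⁻⁴ × 0.974) = 46.3 m/s

46.3 m s⁻¹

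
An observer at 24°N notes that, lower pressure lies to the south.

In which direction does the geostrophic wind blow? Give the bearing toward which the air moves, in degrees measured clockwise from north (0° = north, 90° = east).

The pressure-gradient force points toward the south (bearing 180°).
Geostrophic balance: in the Northern Hemisphere the Coriolis force deflects motion to the right, so the geostrophic wind blows 90° to the right of the pressure-gradient force (low pressure on the left).
Rotating 180° by 90° clockwise gives 270° — the wind blows toward the west.

270°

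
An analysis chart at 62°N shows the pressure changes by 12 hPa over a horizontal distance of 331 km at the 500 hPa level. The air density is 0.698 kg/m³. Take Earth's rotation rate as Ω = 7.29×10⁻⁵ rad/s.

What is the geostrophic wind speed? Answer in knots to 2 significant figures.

78 knots

Coriolis parameter at 62°N:
f = 2Ω sin φ = 2 × 7.29×10⁻⁵ × sin 62° = 1.29×10⁻⁴ s⁻¹
Pressure gradient: |∂P/∂n| = 1200 Pa / 331000 m = 3.63×10⁻³ Pa/m
Geostrophic balance (pressure-gradient force = Coriolis force):
V_g = (1/(fρ)) |∂P/∂n| = 3.63×10⁻³ / (1.29×10⁻⁴ × 0.698) = 40.3 m/s
Converting: 40.3 m/s × 1.944 = 78 knots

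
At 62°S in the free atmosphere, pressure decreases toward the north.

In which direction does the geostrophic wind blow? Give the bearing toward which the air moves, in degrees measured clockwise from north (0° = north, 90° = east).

270°

The pressure-gradient force points toward the north (bearing 000°).
Geostrophic balance: in the Southern Hemisphere the Coriolis force deflects motion to the left, so the geostrophic wind blows 90° to the left of the pressure-gradient force (low pressure on the right).
Rotating 000° by 90° counterclockwise gives 270° — the wind blows toward the west.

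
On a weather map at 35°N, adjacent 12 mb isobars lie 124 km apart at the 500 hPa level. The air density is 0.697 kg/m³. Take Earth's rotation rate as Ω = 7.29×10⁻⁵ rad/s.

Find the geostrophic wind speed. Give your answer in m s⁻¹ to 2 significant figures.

Coriolis parameter at 35°N:
f = 2Ω sin φ = 2 × 7.29×10⁻⁵ × sin 35° = 8.36×10⁻⁵ s⁻¹
Pressure gradient: |∂P/∂n| = 1200 Pa / 124000 m = 9.68×10⁻³ Pa/m
Geostrophic balance (pressure-gradient force = Coriolis force):
V_g = (1/(fρ)) |∂P/∂n| = 9.68×10⁻³ / (8.36×10⁻⁵ × 0.697) = 166 m/s

170 m s⁻¹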